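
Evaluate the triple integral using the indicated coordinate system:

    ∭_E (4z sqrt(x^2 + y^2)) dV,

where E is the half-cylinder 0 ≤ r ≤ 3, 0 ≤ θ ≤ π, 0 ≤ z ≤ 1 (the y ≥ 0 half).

In cylindrical coordinates, x = r cos(θ), y = r sin(θ), z = z, and dV = r dr dθ dz.

The integrand becomes 4r z, so

    ∭_E (4z sqrt(x^2 + y^2)) dV = ∫_{0}^{π} ∫_{0}^{3} ∫_{0}^{1} (4r z) · r dz dr dθ.

Inner (z): 2r^2.
Middle (r from 0 to 3): 18.
Outer (θ): 18π.

Therefore the triple integral equals 18π.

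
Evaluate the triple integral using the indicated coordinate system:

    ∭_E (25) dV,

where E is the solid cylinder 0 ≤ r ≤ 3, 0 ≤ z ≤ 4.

In cylindrical coordinates, x = r cos(θ), y = r sin(θ), z = z, and dV = r dr dθ dz.

The integrand becomes 25, so

    ∭_E (25) dV = ∫_{0}^{2π} ∫_{0}^{3} ∫_{0}^{4} (25) · r dz dr dθ.

Inner (z): 100r.
Middle (r from 0 to 3): 450.
Outer (θ): 900π.

Therefore the triple integral equals 900π.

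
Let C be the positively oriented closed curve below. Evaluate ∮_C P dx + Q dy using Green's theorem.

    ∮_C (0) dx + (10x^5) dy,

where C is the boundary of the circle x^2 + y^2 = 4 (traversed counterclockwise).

Green's theorem converts the closed line integral into a double integral over the enclosed region D:

    ∮_C P dx + Q dy = ∬_D (∂Q/∂x - ∂P/∂y) dA.

Here P = 0, Q = 10x^5, so

    ∂Q/∂x = 50x^4,    ∂P/∂y = 0,
    ∂Q/∂x - ∂P/∂y = 50x^4.

D is the region x^2 + y^2 ≤ 4. Evaluating the double integral:

In polar coordinates (x = r cos θ, y = r sin θ, dA = r dr dθ) the integrand becomes 50r^4cos(θ)^4, so

    ∬_D (50x^4) dA = ∫_0^{2π} ∫_0^{2} (50r^4cos(θ)^4) · r dr dθ.

Inner (r from 0 to 2): 1600cos(θ)^4/3.
Outer (θ from 0 to 2π): 400π.

Therefore ∮_C P dx + Q dy = 400π.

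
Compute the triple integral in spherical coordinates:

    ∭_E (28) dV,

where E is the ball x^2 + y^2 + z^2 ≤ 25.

In spherical coordinates, x = ρ sin(φ) cos(θ), y = ρ sin(φ) sin(θ), z = ρ cos(φ), and dV = ρ^2 sin(φ) dρ dφ dθ.

The integrand becomes 28, so

    ∭_E (28) dV = ∫_{0}^{2π} ∫_{0}^{π} ∫_{0}^{5} (28) · ρ^2 sin(φ) dρ dφ dθ.

Inner (ρ): 3500sin(φ)/3.
Middle (φ): 7000/3.
Outer (θ): 14000π/3.

Therefore the triple integral equals 14000π/3.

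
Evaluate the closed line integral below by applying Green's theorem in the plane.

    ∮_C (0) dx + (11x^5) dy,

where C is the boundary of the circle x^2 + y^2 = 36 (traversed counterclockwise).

Green's theorem converts the closed line integral into a double integral over the enclosed region D:

    ∮_C P dx + Q dy = ∬_D (∂Q/∂x - ∂P/∂y) dA.

Here P = 0, Q = 11x^5, so

    ∂Q/∂x = 55x^4,    ∂P/∂y = 0,
    ∂Q/∂x - ∂P/∂y = 55x^4.

D is the region x^2 + y^2 ≤ 36. Evaluating the double integral:

In polar coordinates (x = r cos θ, y = r sin θ, dA = r dr dθ) the integrand becomes 55r^4cos(θ)^4, so

    ∬_D (55x^4) dA = ∫_0^{2π} ∫_0^{6} (55r^4cos(θ)^4) · r dr dθ.

Inner (r from 0 to 6): 427680cos(θ)^4.
Outer (θ from 0 to 2π): 320760π.

Therefore ∮_C P dx + Q dy = 320760π.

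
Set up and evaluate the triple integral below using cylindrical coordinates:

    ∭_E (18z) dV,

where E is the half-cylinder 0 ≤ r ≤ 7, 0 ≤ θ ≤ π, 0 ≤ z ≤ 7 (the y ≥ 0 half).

In cylindrical coordinates, x = r cos(θ), y = r sin(θ), z = z, and dV = r dr dθ dz.

The integrand becomes 18z, so

    ∭_E (18z) dV = ∫_{0}^{π} ∫_{0}^{7} ∫_{0}^{7} (18z) · r dz dr dθ.

Inner (z): 441r.
Middle (r from 0 to 7): 21609/2.
Outer (θ): 21609π/2.

Therefore the triple integral equals 21609π/2.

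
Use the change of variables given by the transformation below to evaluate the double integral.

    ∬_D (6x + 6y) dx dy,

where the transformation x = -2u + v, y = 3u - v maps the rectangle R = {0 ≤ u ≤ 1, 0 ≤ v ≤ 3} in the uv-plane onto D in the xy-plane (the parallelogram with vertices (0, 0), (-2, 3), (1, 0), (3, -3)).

Compute the Jacobian determinant of (x, y) with respect to (u, v):

    ∂(x,y)/∂(u,v) = | -2  1 | = (-2)(-1) - (1)(3) = -1.
                   | 3  -1 |

Its absolute value is |J| = 1 (the area scaling factor).

Substituting x = -2u + v, y = 3u - v into the integrand,

    6x + 6y → 6u,

so the integral becomes

    ∬_R (6u) · |J| du dv = ∫_0^1 ∫_0^3 (6u) dv du.

Inner (v): 18u.
Outer (u): 9.

Therefore ∬_D (6x + 6y) dx dy = 9.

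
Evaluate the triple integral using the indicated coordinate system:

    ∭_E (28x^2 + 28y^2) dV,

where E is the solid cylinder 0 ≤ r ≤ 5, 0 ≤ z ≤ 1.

In cylindrical coordinates, x = r cos(θ), y = r sin(θ), z = z, and dV = r dr dθ dz.

The integrand becomes 28r^2, so

    ∭_E (28x^2 + 28y^2) dV = ∫_{0}^{2π} ∫_{0}^{5} ∫_{0}^{1} (28r^2) · r dz dr dθ.

Inner (z): 28r^3.
Middle (r from 0 to 5): 4375.
Outer (θ): 8750π.

Therefore the triple integral equals 8750π.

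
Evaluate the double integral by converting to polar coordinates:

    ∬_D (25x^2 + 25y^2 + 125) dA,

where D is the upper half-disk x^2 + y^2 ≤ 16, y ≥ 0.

The region D is 0 ≤ r ≤ 4, 0 ≤ θ ≤ π in polar coordinates, where x = r cos(θ), y = r sin(θ), and dA = r dr dθ.

Under the substitution, the integrand becomes 25r^2 + 125, so

    ∬_D (25x^2 + 25y^2 + 125) dA = ∫_{0}^{π} ∫_{0}^{4} (25r^2 + 125) · r dr dθ.

Inner integral (in r): ∫_{0}^{4} (25r^2 + 125) · r dr = 2600.

Outer integral (in θ): ∫_{0}^{π} (2600) dθ = 2600π.

Therefore ∬_D (25x^2 + 25y^2 + 125) dA = 2600π.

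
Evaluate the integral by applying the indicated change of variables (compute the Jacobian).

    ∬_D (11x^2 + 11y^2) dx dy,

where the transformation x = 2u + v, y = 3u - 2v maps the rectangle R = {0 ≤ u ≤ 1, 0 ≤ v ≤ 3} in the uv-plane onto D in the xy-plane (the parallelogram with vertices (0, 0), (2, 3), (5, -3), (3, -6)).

Compute the Jacobian determinant of (x, y) with respect to (u, v):

    ∂(x,y)/∂(u,v) = | 2  1 | = (2)(-2) - (1)(3) = -7.
                   | 3  -2 |

Its absolute value is |J| = 7 (the area scaling factor).

Substituting x = 2u + v, y = 3u - 2v into the integrand,

    11x^2 + 11y^2 → 143u^2 - 88u v + 55v^2,

so the integral becomes

    ∬_R (143u^2 - 88u v + 55v^2) · |J| du dv = ∫_0^1 ∫_0^3 (1001u^2 - 616u v + 385v^2) dv du.

Inner (v): 3003u^2 - 2772u + 3465.
Outer (u): 3080.

Therefore ∬_D (11x^2 + 11y^2) dx dy = 3080.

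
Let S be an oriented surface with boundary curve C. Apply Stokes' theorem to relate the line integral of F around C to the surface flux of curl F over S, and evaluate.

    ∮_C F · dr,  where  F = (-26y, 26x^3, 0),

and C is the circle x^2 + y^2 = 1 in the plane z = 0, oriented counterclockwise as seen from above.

Let S be the flat disk x^2 + y^2 ≤ 1 in the plane z = 0, with upward unit normal n̂ = ẑ. By Stokes' theorem,

    ∮_C F · dr = ∬_S (∇ × F) · n̂ dS = ∬_D (curl F)_z dA,

where D is the disk x^2 + y^2 ≤ 1.

Compute the curl of F = (-26y, 26x^3, 0):
    (∇ × F)_x = ∂F_z/∂y - ∂F_y/∂z = 0,
    (∇ × F)_y = ∂F_x/∂z - ∂F_z/∂x = 0,
    (∇ × F)_z = ∂F_y/∂x - ∂F_x/∂y = 78x^2 + 26.

On z = 0, (curl F)_z = 78x^2 + 26.

Convert to polar (x = r cos θ, y = r sin θ, dA = r dr dθ); the integrand becomes 78r^2cos(θ)^2 + 26, so

    ∬_D (curl F)_z dA = ∫_0^{2π} ∫_0^{1} (78r^2cos(θ)^2 + 26) · r dr dθ.

Inner (r from 0 to 1): 39cos(θ)^2/2 + 13.
Outer (θ from 0 to 2π): 91π/2.

Therefore ∮_C F · dr = 91π/2.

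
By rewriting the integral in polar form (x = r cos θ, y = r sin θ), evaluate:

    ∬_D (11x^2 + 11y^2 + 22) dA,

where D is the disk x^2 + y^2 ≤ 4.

The region D is 0 ≤ r ≤ 2, 0 ≤ θ ≤ 2π in polar coordinates, where x = r cos(θ), y = r sin(θ), and dA = r dr dθ.

Under the substitution, the integrand becomes 11r^2 + 22, so

    ∬_D (11x^2 + 11y^2 + 22) dA = ∫_{0}^{2π} ∫_{0}^{2} (11r^2 + 22) · r dr dθ.

Inner integral (in r): ∫_{0}^{2} (11r^2 + 22) · r dr = 88.

Outer integral (in θ): ∫_{0}^{2π} (88) dθ = 176π.

Therefore ∬_D (11x^2 + 11y^2 + 22) dA = 176π.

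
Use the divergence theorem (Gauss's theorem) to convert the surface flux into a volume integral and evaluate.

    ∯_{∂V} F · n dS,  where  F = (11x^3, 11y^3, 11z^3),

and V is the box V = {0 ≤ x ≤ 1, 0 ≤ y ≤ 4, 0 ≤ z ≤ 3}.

By the divergence theorem,

    ∯_{∂V} F · n dS = ∭_V (∇ · F) dV.

Compute the divergence:
    ∇ · F = ∂F_x/∂x + ∂F_y/∂y + ∂F_z/∂z = 33x^2 + 33y^2 + 33z^2.

V is a rectangular box, so dV = dx dy dz with 0 ≤ x ≤ 1, 0 ≤ y ≤ 4, 0 ≤ z ≤ 3.

Integrate (33x^2 + 33y^2 + 33z^2) over V as an iterated integral:

    ∭_V (∇·F) dV = ∫_0^{1} ∫_0^{4} ∫_0^{3} (33x^2 + 33y^2 + 33z^2) dz dy dx.

Inner (z from 0 to 3): 99x^2 + 99y^2 + 297.
Middle (y from 0 to 4): 396x^2 + 3300.
Outer (x from 0 to 1): 3432.

Therefore ∯_{∂V} F · n dS = 3432.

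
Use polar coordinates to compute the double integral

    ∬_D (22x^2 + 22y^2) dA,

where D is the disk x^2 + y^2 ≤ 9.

The region D is 0 ≤ r ≤ 3, 0 ≤ θ ≤ 2π in polar coordinates, where x = r cos(θ), y = r sin(θ), and dA = r dr dθ.

Under the substitution, the integrand becomes 22r^2, so

    ∬_D (22x^2 + 22y^2) dA = ∫_{0}^{2π} ∫_{0}^{3} (22r^2) · r dr dθ.

Inner integral (in r): ∫_{0}^{3} (22r^2) · r dr = 891/2.

Outer integral (in θ): ∫_{0}^{2π} (891/2) dθ = 891π.

Therefore ∬_D (22x^2 + 22y^2) dA = 891π.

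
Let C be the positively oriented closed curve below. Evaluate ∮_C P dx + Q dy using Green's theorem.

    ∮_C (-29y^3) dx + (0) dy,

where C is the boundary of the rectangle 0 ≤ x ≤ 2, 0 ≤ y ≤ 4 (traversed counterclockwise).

Green's theorem converts the closed line integral into a double integral over the enclosed region D:

    ∮_C P dx + Q dy = ∬_D (∂Q/∂x - ∂P/∂y) dA.

Here P = -29y^3, Q = 0, so

    ∂Q/∂x = 0,    ∂P/∂y = -87y^2,
    ∂Q/∂x - ∂P/∂y = 87y^2.

D is the region 0 ≤ x ≤ 2, 0 ≤ y ≤ 4. Evaluating the double integral:

    ∬_D (87y^2) dA = ∫_0^{2} ∫_0^{4} (87y^2) dy dx.

Inner (y from 0 to 4): 1856.
Outer (x from 0 to 2): 3712.

Therefore ∮_C P dx + Q dy = 3712.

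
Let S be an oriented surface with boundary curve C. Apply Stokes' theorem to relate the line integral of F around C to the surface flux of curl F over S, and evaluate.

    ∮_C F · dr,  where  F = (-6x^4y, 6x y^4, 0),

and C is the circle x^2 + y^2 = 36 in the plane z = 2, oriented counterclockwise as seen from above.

Let S be the flat disk x^2 + y^2 ≤ 36 in the plane z = 2, with upward unit normal n̂ = ẑ. By Stokes' theorem,

    ∮_C F · dr = ∬_S (∇ × F) · n̂ dS = ∬_D (curl F)_z dA,

where D is the disk x^2 + y^2 ≤ 36.

Compute the curl of F = (-6x^4y, 6x y^4, 0):
    (∇ × F)_x = ∂F_z/∂y - ∂F_y/∂z = 0,
    (∇ × F)_y = ∂F_x/∂z - ∂F_z/∂x = 0,
    (∇ × F)_z = ∂F_y/∂x - ∂F_x/∂y = 6x^4 + 6y^4.

On z = 2, (curl F)_z = 6x^4 + 6y^4.

Convert to polar (x = r cos θ, y = r sin θ, dA = r dr dθ); the integrand becomes 6r^4(sin(θ)^4 + cos(θ)^4), so

    ∬_D (curl F)_z dA = ∫_0^{2π} ∫_0^{6} (6r^4(sin(θ)^4 + cos(θ)^4)) · r dr dθ.

Inner (r from 0 to 6): 46656sin(θ)^4 + 46656cos(θ)^4.
Outer (θ from 0 to 2π): 69984π.

Therefore ∮_C F · dr = 69984π.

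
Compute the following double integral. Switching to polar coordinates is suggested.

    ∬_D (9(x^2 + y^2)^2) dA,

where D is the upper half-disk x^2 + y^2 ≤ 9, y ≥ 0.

The region D is 0 ≤ r ≤ 3, 0 ≤ θ ≤ π in polar coordinates, where x = r cos(θ), y = r sin(θ), and dA = r dr dθ.

Under the substitution, the integrand becomes 9r^4, so

    ∬_D (9(x^2 + y^2)^2) dA = ∫_{0}^{π} ∫_{0}^{3} (9r^4) · r dr dθ.

Inner integral (in r): ∫_{0}^{3} (9r^4) · r dr = 2187/2.

Outer integral (in θ): ∫_{0}^{π} (2187/2) dθ = 2187π/2.

Therefore ∬_D (9(x^2 + y^2)^2) dA = 2187π/2.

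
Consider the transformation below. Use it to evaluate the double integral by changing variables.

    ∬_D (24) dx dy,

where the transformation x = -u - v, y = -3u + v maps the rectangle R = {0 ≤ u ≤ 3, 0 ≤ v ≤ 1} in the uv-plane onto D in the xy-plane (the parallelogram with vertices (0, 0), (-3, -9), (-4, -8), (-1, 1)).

Compute the Jacobian determinant of (x, y) with respect to (u, v):

    ∂(x,y)/∂(u,v) = | -1  -1 | = (-1)(1) - (-1)(-3) = -4.
                   | -3  1 |

Its absolute value is |J| = 4 (the area scaling factor).

Substituting x = -u - v, y = -3u + v into the integrand,

    24 → 24,

so the integral becomes

    ∬_R (24) · |J| du dv = ∫_0^3 ∫_0^1 (96) dv du.

Inner (v): 96.
Outer (u): 288.

Therefore ∬_D (24) dx dy = 288.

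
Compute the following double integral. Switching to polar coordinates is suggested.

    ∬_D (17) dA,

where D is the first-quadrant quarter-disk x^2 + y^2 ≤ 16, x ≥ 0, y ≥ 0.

The region D is 0 ≤ r ≤ 4, 0 ≤ θ ≤ π/2 in polar coordinates, where x = r cos(θ), y = r sin(θ), and dA = r dr dθ.

Under the substitution, the integrand becomes 17, so

    ∬_D (17) dA = ∫_{0}^{π/2} ∫_{0}^{4} (17) · r dr dθ.

Inner integral (in r): ∫_{0}^{4} (17) · r dr = 136.

Outer integral (in θ): ∫_{0}^{π/2} (136) dθ = 68π.

Therefore ∬_D (17) dA = 68π.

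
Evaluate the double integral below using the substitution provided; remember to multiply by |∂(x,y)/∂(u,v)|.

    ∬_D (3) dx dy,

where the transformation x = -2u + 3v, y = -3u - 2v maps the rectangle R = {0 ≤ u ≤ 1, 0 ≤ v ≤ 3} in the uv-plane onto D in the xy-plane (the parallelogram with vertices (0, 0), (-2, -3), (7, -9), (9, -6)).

Compute the Jacobian determinant of (x, y) with respect to (u, v):

    ∂(x,y)/∂(u,v) = | -2  3 | = (-2)(-2) - (3)(-3) = 13.
                   | -3  -2 |

Its absolute value is |J| = 13 (the area scaling factor).

Substituting x = -2u + 3v, y = -3u - 2v into the integrand,

    3 → 3,

so the integral becomes

    ∬_R (3) · |J| du dv = ∫_0^1 ∫_0^3 (39) dv du.

Inner (v): 117.
Outer (u): 117.

Therefore ∬_D (3) dx dy = 117.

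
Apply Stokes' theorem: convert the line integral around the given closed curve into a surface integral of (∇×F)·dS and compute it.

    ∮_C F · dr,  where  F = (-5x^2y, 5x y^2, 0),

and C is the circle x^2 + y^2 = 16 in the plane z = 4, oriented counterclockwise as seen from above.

Let S be the flat disk x^2 + y^2 ≤ 16 in the plane z = 4, with upward unit normal n̂ = ẑ. By Stokes' theorem,

    ∮_C F · dr = ∬_S (∇ × F) · n̂ dS = ∬_D (curl F)_z dA,

where D is the disk x^2 + y^2 ≤ 16.

Compute the curl of F = (-5x^2y, 5x y^2, 0):
    (∇ × F)_x = ∂F_z/∂y - ∂F_y/∂z = 0,
    (∇ × F)_y = ∂F_x/∂z - ∂F_z/∂x = 0,
    (∇ × F)_z = ∂F_y/∂x - ∂F_x/∂y = 5x^2 + 5y^2.

On z = 4, (curl F)_z = 5x^2 + 5y^2.

Convert to polar (x = r cos θ, y = r sin θ, dA = r dr dθ); the integrand becomes 5r^2, so

    ∬_D (curl F)_z dA = ∫_0^{2π} ∫_0^{4} (5r^2) · r dr dθ.

Inner (r from 0 to 4): 320.
Outer (θ from 0 to 2π): 640π.

Therefore ∮_C F · dr = 640π.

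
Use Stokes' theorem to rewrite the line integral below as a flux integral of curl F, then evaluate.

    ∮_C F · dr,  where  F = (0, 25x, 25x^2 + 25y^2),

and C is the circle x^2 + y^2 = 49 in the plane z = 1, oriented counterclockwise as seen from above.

Let S be the flat disk x^2 + y^2 ≤ 49 in the plane z = 1, with upward unit normal n̂ = ẑ. By Stokes' theorem,

    ∮_C F · dr = ∬_S (∇ × F) · n̂ dS = ∬_D (curl F)_z dA,

where D is the disk x^2 + y^2 ≤ 49.

Compute the curl of F = (0, 25x, 25x^2 + 25y^2):
    (∇ × F)_x = ∂F_z/∂y - ∂F_y/∂z = 50y,
    (∇ × F)_y = ∂F_x/∂z - ∂F_z/∂x = -50x,
    (∇ × F)_z = ∂F_y/∂x - ∂F_x/∂y = 25.

On z = 1, (curl F)_z = 25.

Convert to polar (x = r cos θ, y = r sin θ, dA = r dr dθ); the integrand becomes 25, so

    ∬_D (curl F)_z dA = ∫_0^{2π} ∫_0^{7} (25) · r dr dθ.

Inner (r from 0 to 7): 1225/2.
Outer (θ from 0 to 2π): 1225π.

Therefore ∮_C F · dr = 1225π.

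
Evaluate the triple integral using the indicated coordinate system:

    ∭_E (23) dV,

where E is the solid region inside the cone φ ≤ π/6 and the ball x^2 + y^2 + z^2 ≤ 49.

In spherical coordinates, x = ρ sin(φ) cos(θ), y = ρ sin(φ) sin(θ), z = ρ cos(φ), and dV = ρ^2 sin(φ) dρ dφ dθ.

The integrand becomes 23, so

    ∭_E (23) dV = ∫_{0}^{2π} ∫_{0}^{π/6} ∫_{0}^{7} (23) · ρ^2 sin(φ) dρ dφ dθ.

Inner (ρ): 7889sin(φ)/3.
Middle (φ): 7889/3 - 7889sqrt(3)/6.
Outer (θ): 7889π (2 - sqrt(3))/3.

Therefore the triple integral equals 7889π (2 - sqrt(3))/3.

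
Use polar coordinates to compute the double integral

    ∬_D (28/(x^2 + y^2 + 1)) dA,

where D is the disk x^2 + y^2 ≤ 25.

The region D is 0 ≤ r ≤ 5, 0 ≤ θ ≤ 2π in polar coordinates, where x = r cos(θ), y = r sin(θ), and dA = r dr dθ.

Under the substitution, the integrand becomes 28/(r^2 + 1), so

    ∬_D (28/(x^2 + y^2 + 1)) dA = ∫_{0}^{2π} ∫_{0}^{5} (28/(r^2 + 1)) · r dr dθ.

Inner integral (in r): ∫_{0}^{5} (28/(r^2 + 1)) · r dr = log(64509974703297150976).

Outer integral (in θ): ∫_{0}^{2π} (log(64509974703297150976)) dθ = 28π log(26).

Therefore ∬_D (28/(x^2 + y^2 + 1)) dA = 28π log(26).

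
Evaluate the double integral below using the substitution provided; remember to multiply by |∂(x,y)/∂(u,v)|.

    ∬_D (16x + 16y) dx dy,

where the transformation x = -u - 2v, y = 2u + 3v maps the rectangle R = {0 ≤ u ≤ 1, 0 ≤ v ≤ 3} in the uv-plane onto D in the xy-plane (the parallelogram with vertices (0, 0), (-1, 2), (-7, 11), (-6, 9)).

Compute the Jacobian determinant of (x, y) with respect to (u, v):

    ∂(x,y)/∂(u,v) = | -1  -2 | = (-1)(3) - (-2)(2) = 1.
                   | 2  3 |

Its absolute value is |J| = 1 (the area scaling factor).

Substituting x = -u - 2v, y = 2u + 3v into the integrand,

    16x + 16y → 16u + 16v,

so the integral becomes

    ∬_R (16u + 16v) · |J| du dv = ∫_0^1 ∫_0^3 (16u + 16v) dv du.

Inner (v): 48u + 72.
Outer (u): 96.

Therefore ∬_D (16x + 16y) dx dy = 96.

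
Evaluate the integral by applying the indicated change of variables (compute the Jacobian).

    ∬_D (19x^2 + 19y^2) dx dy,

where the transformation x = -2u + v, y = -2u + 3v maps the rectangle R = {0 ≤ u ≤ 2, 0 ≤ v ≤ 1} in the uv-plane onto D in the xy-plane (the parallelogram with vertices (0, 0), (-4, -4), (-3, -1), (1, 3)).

Compute the Jacobian determinant of (x, y) with respect to (u, v):

    ∂(x,y)/∂(u,v) = | -2  1 | = (-2)(3) - (1)(-2) = -4.
                   | -2  3 |

Its absolute value is |J| = 4 (the area scaling factor).

Substituting x = -2u + v, y = -2u + 3v into the integrand,

    19x^2 + 19y^2 → 152u^2 - 304u v + 190v^2,

so the integral becomes

    ∬_R (152u^2 - 304u v + 190v^2) · |J| du dv = ∫_0^2 ∫_0^1 (608u^2 - 1216u v + 760v^2) dv du.

Inner (v): 608u^2 - 608u + 760/3.
Outer (u): 912.

Therefore ∬_D (19x^2 + 19y^2) dx dy = 912.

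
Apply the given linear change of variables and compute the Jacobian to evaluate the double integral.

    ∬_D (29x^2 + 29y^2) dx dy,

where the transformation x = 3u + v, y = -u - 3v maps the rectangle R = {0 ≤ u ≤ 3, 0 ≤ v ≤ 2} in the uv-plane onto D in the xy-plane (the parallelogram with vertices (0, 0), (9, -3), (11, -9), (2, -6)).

Compute the Jacobian determinant of (x, y) with respect to (u, v):

    ∂(x,y)/∂(u,v) = | 3  1 | = (3)(-3) - (1)(-1) = -8.
                   | -1  -3 |

Its absolute value is |J| = 8 (the area scaling factor).

Substituting x = 3u + v, y = -u - 3v into the integrand,

    29x^2 + 29y^2 → 290u^2 + 348u v + 290v^2,

so the integral becomes

    ∬_R (290u^2 + 348u v + 290v^2) · |J| du dv = ∫_0^3 ∫_0^2 (2320u^2 + 2784u v + 2320v^2) dv du.

Inner (v): 4640u^2 + 5568u + 18560/3.
Outer (u): 85376.

Therefore ∬_D (29x^2 + 29y^2) dx dy = 85376.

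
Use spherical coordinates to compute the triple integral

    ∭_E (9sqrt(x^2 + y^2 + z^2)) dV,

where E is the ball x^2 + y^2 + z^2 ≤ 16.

In spherical coordinates, x = ρ sin(φ) cos(θ), y = ρ sin(φ) sin(θ), z = ρ cos(φ), and dV = ρ^2 sin(φ) dρ dφ dθ.

The integrand becomes 9ρ, so

    ∭_E (9sqrt(x^2 + y^2 + z^2)) dV = ∫_{0}^{2π} ∫_{0}^{π} ∫_{0}^{4} (9ρ) · ρ^2 sin(φ) dρ dφ dθ.

Inner (ρ): 576sin(φ).
Middle (φ): 1152.
Outer (θ): 2304π.

Therefore the triple integral equals 2304π.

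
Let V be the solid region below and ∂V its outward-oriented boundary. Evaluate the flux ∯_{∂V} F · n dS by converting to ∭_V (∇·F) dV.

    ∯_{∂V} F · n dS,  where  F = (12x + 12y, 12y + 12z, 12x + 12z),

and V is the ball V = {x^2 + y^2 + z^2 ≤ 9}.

By the divergence theorem,

    ∯_{∂V} F · n dS = ∭_V (∇ · F) dV.

Compute the divergence:
    ∇ · F = ∂F_x/∂x + ∂F_y/∂y + ∂F_z/∂z = 12 + 12 + 12 = 36.

In spherical coordinates, x = ρ sin(φ) cos(θ), y = ρ sin(φ) sin(θ), z = ρ cos(φ), dV = ρ^2 sin(φ) dρ dφ dθ, with 0 ≤ ρ ≤ 3, 0 ≤ φ ≤ π, 0 ≤ θ ≤ 2π.

The integrand, after substitution and multiplying by the volume element, becomes (36) · ρ^2 sin(φ), so

    ∭_V (∇·F) dV = ∫_0^{2π} ∫_0^{π} ∫_0^{3} (36) · ρ^2 sin(φ) dρ dφ dθ.

Inner (ρ from 0 to 3): 324sin(φ).
Middle (φ from 0 to π): 648.
Outer (θ from 0 to 2π): 1296π.

Therefore ∯_{∂V} F · n dS = 1296π.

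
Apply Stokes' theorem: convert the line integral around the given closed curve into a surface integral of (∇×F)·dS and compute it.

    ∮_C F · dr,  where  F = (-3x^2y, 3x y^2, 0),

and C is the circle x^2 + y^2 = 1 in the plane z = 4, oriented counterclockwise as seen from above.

Let S be the flat disk x^2 + y^2 ≤ 1 in the plane z = 4, with upward unit normal n̂ = ẑ. By Stokes' theorem,

    ∮_C F · dr = ∬_S (∇ × F) · n̂ dS = ∬_D (curl F)_z dA,

where D is the disk x^2 + y^2 ≤ 1.

Compute the curl of F = (-3x^2y, 3x y^2, 0):
    (∇ × F)_x = ∂F_z/∂y - ∂F_y/∂z = 0,
    (∇ × F)_y = ∂F_x/∂z - ∂F_z/∂x = 0,
    (∇ × F)_z = ∂F_y/∂x - ∂F_x/∂y = 3x^2 + 3y^2.

On z = 4, (curl F)_z = 3x^2 + 3y^2.

Convert to polar (x = r cos θ, y = r sin θ, dA = r dr dθ); the integrand becomes 3r^2, so

    ∬_D (curl F)_z dA = ∫_0^{2π} ∫_0^{1} (3r^2) · r dr dθ.

Inner (r from 0 to 1): 3/4.
Outer (θ from 0 to 2π): 3π/2.

Therefore ∮_C F · dr = 3π/2.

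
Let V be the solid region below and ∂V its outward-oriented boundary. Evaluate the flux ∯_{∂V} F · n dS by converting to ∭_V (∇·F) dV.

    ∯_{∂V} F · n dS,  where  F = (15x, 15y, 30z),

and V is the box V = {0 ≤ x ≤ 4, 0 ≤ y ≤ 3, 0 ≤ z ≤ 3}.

By the divergence theorem,

    ∯_{∂V} F · n dS = ∭_V (∇ · F) dV.

Compute the divergence:
    ∇ · F = ∂F_x/∂x + ∂F_y/∂y + ∂F_z/∂z = 15 + 15 + 30 = 60.

V is a rectangular box, so dV = dx dy dz with 0 ≤ x ≤ 4, 0 ≤ y ≤ 3, 0 ≤ z ≤ 3.

Integrate (60) over V as an iterated integral:

    ∭_V (∇·F) dV = ∫_0^{4} ∫_0^{3} ∫_0^{3} (60) dz dy dx.

Inner (z from 0 to 3): 180.
Middle (y from 0 to 3): 540.
Outer (x from 0 to 4): 2160.

Therefore ∯_{∂V} F · n dS = 2160.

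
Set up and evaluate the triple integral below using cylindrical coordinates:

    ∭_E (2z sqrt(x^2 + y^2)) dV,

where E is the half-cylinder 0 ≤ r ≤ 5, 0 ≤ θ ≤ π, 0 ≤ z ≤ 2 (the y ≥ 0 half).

In cylindrical coordinates, x = r cos(θ), y = r sin(θ), z = z, and dV = r dr dθ dz.

The integrand becomes 2r z, so

    ∭_E (2z sqrt(x^2 + y^2)) dV = ∫_{0}^{π} ∫_{0}^{5} ∫_{0}^{2} (2r z) · r dz dr dθ.

Inner (z): 4r^2.
Middle (r from 0 to 5): 500/3.
Outer (θ): 500π/3.

Therefore the triple integral equals 500π/3.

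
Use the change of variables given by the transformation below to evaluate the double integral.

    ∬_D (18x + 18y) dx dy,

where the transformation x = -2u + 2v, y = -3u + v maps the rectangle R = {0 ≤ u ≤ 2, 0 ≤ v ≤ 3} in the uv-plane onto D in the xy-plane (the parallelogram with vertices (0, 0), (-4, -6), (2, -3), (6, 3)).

Compute the Jacobian determinant of (x, y) with respect to (u, v):

    ∂(x,y)/∂(u,v) = | -2  2 | = (-2)(1) - (2)(-3) = 4.
                   | -3  1 |

Its absolute value is |J| = 4 (the area scaling factor).

Substituting x = -2u + 2v, y = -3u + v into the integrand,

    18x + 18y → -90u + 54v,

so the integral becomes

    ∬_R (-90u + 54v) · |J| du dv = ∫_0^2 ∫_0^3 (-360u + 216v) dv du.

Inner (v): 972 - 1080u.
Outer (u): -216.

Therefore ∬_D (18x + 18y) dx dy = -216.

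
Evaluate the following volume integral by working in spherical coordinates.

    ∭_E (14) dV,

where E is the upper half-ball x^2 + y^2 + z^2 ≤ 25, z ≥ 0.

In spherical coordinates, x = ρ sin(φ) cos(θ), y = ρ sin(φ) sin(θ), z = ρ cos(φ), and dV = ρ^2 sin(φ) dρ dφ dθ.

The integrand becomes 14, so

    ∭_E (14) dV = ∫_{0}^{2π} ∫_{0}^{π/2} ∫_{0}^{5} (14) · ρ^2 sin(φ) dρ dφ dθ.

Inner (ρ): 1750sin(φ)/3.
Middle (φ): 1750/3.
Outer (θ): 3500π/3.

Therefore the triple integral equals 3500π/3.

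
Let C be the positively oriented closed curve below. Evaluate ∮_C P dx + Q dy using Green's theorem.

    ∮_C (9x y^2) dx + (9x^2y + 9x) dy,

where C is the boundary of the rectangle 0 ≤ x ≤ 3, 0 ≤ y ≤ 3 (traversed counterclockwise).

Green's theorem converts the closed line integral into a double integral over the enclosed region D:

    ∮_C P dx + Q dy = ∬_D (∂Q/∂x - ∂P/∂y) dA.

Here P = 9x y^2, Q = 9x^2y + 9x, so

    ∂Q/∂x = 18x y + 9,    ∂P/∂y = 18x y,
    ∂Q/∂x - ∂P/∂y = 9.

D is the region 0 ≤ x ≤ 3, 0 ≤ y ≤ 3. Evaluating the double integral:

    ∬_D (9) dA = ∫_0^{3} ∫_0^{3} (9) dy dx.

Inner (y from 0 to 3): 27.
Outer (x from 0 to 3): 81.

Therefore ∮_C P dx + Q dy = 81.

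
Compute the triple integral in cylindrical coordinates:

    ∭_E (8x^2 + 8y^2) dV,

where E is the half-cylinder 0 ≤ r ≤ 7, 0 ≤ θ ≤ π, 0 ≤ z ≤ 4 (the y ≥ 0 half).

In cylindrical coordinates, x = r cos(θ), y = r sin(θ), z = z, and dV = r dr dθ dz.

The integrand becomes 8r^2, so

    ∭_E (8x^2 + 8y^2) dV = ∫_{0}^{π} ∫_{0}^{7} ∫_{0}^{4} (8r^2) · r dz dr dθ.

Inner (z): 32r^3.
Middle (r from 0 to 7): 19208.
Outer (θ): 19208π.

Therefore the triple integral equals 19208π.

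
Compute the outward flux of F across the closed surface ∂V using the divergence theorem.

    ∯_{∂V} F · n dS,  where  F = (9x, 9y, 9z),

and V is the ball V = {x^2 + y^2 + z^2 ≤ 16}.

By the divergence theorem,

    ∯_{∂V} F · n dS = ∭_V (∇ · F) dV.

Compute the divergence:
    ∇ · F = ∂F_x/∂x + ∂F_y/∂y + ∂F_z/∂z = 9 + 9 + 9 = 27.

In spherical coordinates, x = ρ sin(φ) cos(θ), y = ρ sin(φ) sin(θ), z = ρ cos(φ), dV = ρ^2 sin(φ) dρ dφ dθ, with 0 ≤ ρ ≤ 4, 0 ≤ φ ≤ π, 0 ≤ θ ≤ 2π.

The integrand, after substitution and multiplying by the volume element, becomes (27) · ρ^2 sin(φ), so

    ∭_V (∇·F) dV = ∫_0^{2π} ∫_0^{π} ∫_0^{4} (27) · ρ^2 sin(φ) dρ dφ dθ.

Inner (ρ from 0 to 4): 576sin(φ).
Middle (φ from 0 to π): 1152.
Outer (θ from 0 to 2π): 2304π.

Therefore ∯_{∂V} F · n dS = 2304π.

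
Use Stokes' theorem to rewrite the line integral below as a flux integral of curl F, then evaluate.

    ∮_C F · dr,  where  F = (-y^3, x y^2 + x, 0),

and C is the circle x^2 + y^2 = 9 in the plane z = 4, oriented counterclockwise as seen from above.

Let S be the flat disk x^2 + y^2 ≤ 9 in the plane z = 4, with upward unit normal n̂ = ẑ. By Stokes' theorem,

    ∮_C F · dr = ∬_S (∇ × F) · n̂ dS = ∬_D (curl F)_z dA,

where D is the disk x^2 + y^2 ≤ 9.

Compute the curl of F = (-y^3, x y^2 + x, 0):
    (∇ × F)_x = ∂F_z/∂y - ∂F_y/∂z = 0,
    (∇ × F)_y = ∂F_x/∂z - ∂F_z/∂x = 0,
    (∇ × F)_z = ∂F_y/∂x - ∂F_x/∂y = 4y^2 + 1.

On z = 4, (curl F)_z = 4y^2 + 1.

Convert to polar (x = r cos θ, y = r sin θ, dA = r dr dθ); the integrand becomes 4r^2sin(θ)^2 + 1, so

    ∬_D (curl F)_z dA = ∫_0^{2π} ∫_0^{3} (4r^2sin(θ)^2 + 1) · r dr dθ.

Inner (r from 0 to 3): 81sin(θ)^2 + 9/2.
Outer (θ from 0 to 2π): 90π.

Therefore ∮_C F · dr = 90π.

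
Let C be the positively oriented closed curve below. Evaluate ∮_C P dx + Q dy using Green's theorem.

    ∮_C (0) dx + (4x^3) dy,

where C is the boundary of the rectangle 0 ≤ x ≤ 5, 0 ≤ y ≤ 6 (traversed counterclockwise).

Green's theorem converts the closed line integral into a double integral over the enclosed region D:

    ∮_C P dx + Q dy = ∬_D (∂Q/∂x - ∂P/∂y) dA.

Here P = 0, Q = 4x^3, so

    ∂Q/∂x = 12x^2,    ∂P/∂y = 0,
    ∂Q/∂x - ∂P/∂y = 12x^2.

D is the region 0 ≤ x ≤ 5, 0 ≤ y ≤ 6. Evaluating the double integral:

    ∬_D (12x^2) dA = ∫_0^{5} ∫_0^{6} (12x^2) dy dx.

Inner (y from 0 to 6): 72x^2.
Outer (x from 0 to 5): 3000.

Therefore ∮_C P dx + Q dy = 3000.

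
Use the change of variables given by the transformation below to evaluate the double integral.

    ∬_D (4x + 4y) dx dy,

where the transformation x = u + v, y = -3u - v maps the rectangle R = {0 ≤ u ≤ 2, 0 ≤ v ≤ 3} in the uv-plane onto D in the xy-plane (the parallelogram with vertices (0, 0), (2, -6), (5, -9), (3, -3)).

Compute the Jacobian determinant of (x, y) with respect to (u, v):

    ∂(x,y)/∂(u,v) = | 1  1 | = (1)(-1) - (1)(-3) = 2.
                   | -3  -1 |

Its absolute value is |J| = 2 (the area scaling factor).

Substituting x = u + v, y = -3u - v into the integrand,

    4x + 4y → -8u,

so the integral becomes

    ∬_R (-8u) · |J| du dv = ∫_0^2 ∫_0^3 (-16u) dv du.

Inner (v): -48u.
Outer (u): -96.

Therefore ∬_D (4x + 4y) dx dy = -96.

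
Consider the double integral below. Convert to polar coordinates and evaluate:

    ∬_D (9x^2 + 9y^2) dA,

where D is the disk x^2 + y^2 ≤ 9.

The region D is 0 ≤ r ≤ 3, 0 ≤ θ ≤ 2π in polar coordinates, where x = r cos(θ), y = r sin(θ), and dA = r dr dθ.

Under the substitution, the integrand becomes 9r^2, so

    ∬_D (9x^2 + 9y^2) dA = ∫_{0}^{2π} ∫_{0}^{3} (9r^2) · r dr dθ.

Inner integral (in r): ∫_{0}^{3} (9r^2) · r dr = 729/4.

Outer integral (in θ): ∫_{0}^{2π} (729/4) dθ = 729π/2.

Therefore ∬_D (9x^2 + 9y^2) dA = 729π/2.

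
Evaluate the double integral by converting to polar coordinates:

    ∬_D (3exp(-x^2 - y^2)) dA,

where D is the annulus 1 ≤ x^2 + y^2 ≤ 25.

The region D is 1 ≤ r ≤ 5, 0 ≤ θ ≤ 2π in polar coordinates, where x = r cos(θ), y = r sin(θ), and dA = r dr dθ.

Under the substitution, the integrand becomes 3exp(-r^2), so

    ∬_D (3exp(-x^2 - y^2)) dA = ∫_{0}^{2π} ∫_{1}^{5} (3exp(-r^2)) · r dr dθ.

Inner integral (in r): ∫_{1}^{5} (3exp(-r^2)) · r dr = -(3 - 3exp(24))exp(-25)/2.

Outer integral (in θ): ∫_{0}^{2π} (-(3 - 3exp(24))exp(-25)/2) dθ = -3π (1 - exp(24))exp(-25).

Therefore ∬_D (3exp(-x^2 - y^2)) dA = -3π (1 - exp(24))exp(-25).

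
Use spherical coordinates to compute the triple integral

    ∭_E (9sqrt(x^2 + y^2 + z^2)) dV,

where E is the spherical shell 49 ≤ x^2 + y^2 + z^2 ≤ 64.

In spherical coordinates, x = ρ sin(φ) cos(θ), y = ρ sin(φ) sin(θ), z = ρ cos(φ), and dV = ρ^2 sin(φ) dρ dφ dθ.

The integrand becomes 9ρ, so

    ∭_E (9sqrt(x^2 + y^2 + z^2)) dV = ∫_{0}^{2π} ∫_{0}^{π} ∫_{7}^{8} (9ρ) · ρ^2 sin(φ) dρ dφ dθ.

Inner (ρ): 15255sin(φ)/4.
Middle (φ): 15255/2.
Outer (θ): 15255π.

Therefore the triple integral equals 15255π.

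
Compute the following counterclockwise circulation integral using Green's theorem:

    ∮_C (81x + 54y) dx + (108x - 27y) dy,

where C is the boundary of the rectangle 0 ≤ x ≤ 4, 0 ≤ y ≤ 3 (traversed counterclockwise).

Green's theorem converts the closed line integral into a double integral over the enclosed region D:

    ∮_C P dx + Q dy = ∬_D (∂Q/∂x - ∂P/∂y) dA.

Here P = 81x + 54y, Q = 108x - 27y, so

    ∂Q/∂x = 108,    ∂P/∂y = 54,
    ∂Q/∂x - ∂P/∂y = 54.

D is the region 0 ≤ x ≤ 4, 0 ≤ y ≤ 3. Evaluating the double integral:

    ∬_D (54) dA = ∫_0^{4} ∫_0^{3} (54) dy dx.

Inner (y from 0 to 3): 162.
Outer (x from 0 to 4): 648.

Therefore ∮_C P dx + Q dy = 648.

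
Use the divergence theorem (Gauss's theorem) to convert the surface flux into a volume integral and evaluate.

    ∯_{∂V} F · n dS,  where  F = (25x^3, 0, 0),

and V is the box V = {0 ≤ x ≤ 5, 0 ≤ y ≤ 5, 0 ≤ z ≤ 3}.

By the divergence theorem,

    ∯_{∂V} F · n dS = ∭_V (∇ · F) dV.

Compute the divergence:
    ∇ · F = ∂F_x/∂x + ∂F_y/∂y + ∂F_z/∂z = 75x^2 + 0 + 0 = 75x^2.

V is a rectangular box, so dV = dx dy dz with 0 ≤ x ≤ 5, 0 ≤ y ≤ 5, 0 ≤ z ≤ 3.

Integrate (75x^2) over V as an iterated integral:

    ∭_V (∇·F) dV = ∫_0^{5} ∫_0^{5} ∫_0^{3} (75x^2) dz dy dx.

Inner (z from 0 to 3): 225x^2.
Middle (y from 0 to 5): 1125x^2.
Outer (x from 0 to 5): 46875.

Therefore ∯_{∂V} F · n dS = 46875.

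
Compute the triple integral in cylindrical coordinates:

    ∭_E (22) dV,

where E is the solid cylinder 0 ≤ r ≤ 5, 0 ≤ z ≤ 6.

In cylindrical coordinates, x = r cos(θ), y = r sin(θ), z = z, and dV = r dr dθ dz.

The integrand becomes 22, so

    ∭_E (22) dV = ∫_{0}^{2π} ∫_{0}^{5} ∫_{0}^{6} (22) · r dz dr dθ.

Inner (z): 132r.
Middle (r from 0 to 5): 1650.
Outer (θ): 3300π.

Therefore the triple integral equals 3300π.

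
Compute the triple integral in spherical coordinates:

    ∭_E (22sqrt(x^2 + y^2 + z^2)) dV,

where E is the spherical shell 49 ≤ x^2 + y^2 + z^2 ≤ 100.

In spherical coordinates, x = ρ sin(φ) cos(θ), y = ρ sin(φ) sin(θ), z = ρ cos(φ), and dV = ρ^2 sin(φ) dρ dφ dθ.

The integrand becomes 22ρ, so

    ∭_E (22sqrt(x^2 + y^2 + z^2)) dV = ∫_{0}^{2π} ∫_{0}^{π} ∫_{7}^{10} (22ρ) · ρ^2 sin(φ) dρ dφ dθ.

Inner (ρ): 83589sin(φ)/2.
Middle (φ): 83589.
Outer (θ): 167178π.

Therefore the triple integral equals 167178π.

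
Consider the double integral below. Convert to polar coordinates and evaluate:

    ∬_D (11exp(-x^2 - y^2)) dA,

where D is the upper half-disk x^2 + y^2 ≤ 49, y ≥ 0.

The region D is 0 ≤ r ≤ 7, 0 ≤ θ ≤ π in polar coordinates, where x = r cos(θ), y = r sin(θ), and dA = r dr dθ.

Under the substitution, the integrand becomes 11exp(-r^2), so

    ∬_D (11exp(-x^2 - y^2)) dA = ∫_{0}^{π} ∫_{0}^{7} (11exp(-r^2)) · r dr dθ.

Inner integral (in r): ∫_{0}^{7} (11exp(-r^2)) · r dr = 11/2 - 11exp(-49)/2.

Outer integral (in θ): ∫_{0}^{π} (11/2 - 11exp(-49)/2) dθ = -11π (1 - exp(49))exp(-49)/2.

Therefore ∬_D (11exp(-x^2 - y^2)) dA = -11π (1 - exp(49))exp(-49)/2.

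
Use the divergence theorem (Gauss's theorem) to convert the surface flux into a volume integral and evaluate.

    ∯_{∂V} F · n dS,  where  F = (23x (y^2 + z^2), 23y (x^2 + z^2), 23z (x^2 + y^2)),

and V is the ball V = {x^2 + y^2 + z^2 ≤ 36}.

By the divergence theorem,

    ∯_{∂V} F · n dS = ∭_V (∇ · F) dV.

Compute the divergence:
    ∇ · F = ∂F_x/∂x + ∂F_y/∂y + ∂F_z/∂z = 23y^2 + 23z^2 + 23x^2 + 23z^2 + 23x^2 + 23y^2 = 46x^2 + 46y^2 + 46z^2.

In spherical coordinates, x = ρ sin(φ) cos(θ), y = ρ sin(φ) sin(θ), z = ρ cos(φ), dV = ρ^2 sin(φ) dρ dφ dθ, with 0 ≤ ρ ≤ 6, 0 ≤ φ ≤ π, 0 ≤ θ ≤ 2π.

The integrand, after substitution and multiplying by the volume element, becomes (46ρ^2) · ρ^2 sin(φ), so

    ∭_V (∇·F) dV = ∫_0^{2π} ∫_0^{π} ∫_0^{6} (46ρ^2) · ρ^2 sin(φ) dρ dφ dθ.

Inner (ρ from 0 to 6): 357696sin(φ)/5.
Middle (φ from 0 to π): 715392/5.
Outer (θ from 0 to 2π): 1430784π/5.

Therefore ∯_{∂V} F · n dS = 1430784π/5.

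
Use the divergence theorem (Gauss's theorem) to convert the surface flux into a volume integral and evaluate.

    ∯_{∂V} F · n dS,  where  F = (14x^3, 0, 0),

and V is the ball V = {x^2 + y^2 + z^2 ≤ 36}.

By the divergence theorem,

    ∯_{∂V} F · n dS = ∭_V (∇ · F) dV.

Compute the divergence:
    ∇ · F = ∂F_x/∂x + ∂F_y/∂y + ∂F_z/∂z = 42x^2 + 0 + 0 = 42x^2.

In spherical coordinates, x = ρ sin(φ) cos(θ), y = ρ sin(φ) sin(θ), z = ρ cos(φ), dV = ρ^2 sin(φ) dρ dφ dθ, with 0 ≤ ρ ≤ 6, 0 ≤ φ ≤ π, 0 ≤ θ ≤ 2π.

The integrand, after substitution and multiplying by the volume element, becomes (42ρ^2sin(φ)^2cos(θ)^2) · ρ^2 sin(φ), so

    ∭_V (∇·F) dV = ∫_0^{2π} ∫_0^{π} ∫_0^{6} (42ρ^2sin(φ)^2cos(θ)^2) · ρ^2 sin(φ) dρ dφ dθ.

Inner (ρ from 0 to 6): 326592sin(φ)^3cos(θ)^2/5.
Middle (φ from 0 to π): 435456cos(θ)^2/5.
Outer (θ from 0 to 2π): 435456π/5.

Therefore ∯_{∂V} F · n dS = 435456π/5.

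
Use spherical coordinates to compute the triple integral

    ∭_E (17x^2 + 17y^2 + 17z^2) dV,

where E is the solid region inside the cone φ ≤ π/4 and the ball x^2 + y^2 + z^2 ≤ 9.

In spherical coordinates, x = ρ sin(φ) cos(θ), y = ρ sin(φ) sin(θ), z = ρ cos(φ), and dV = ρ^2 sin(φ) dρ dφ dθ.

The integrand becomes 17ρ^2, so

    ∭_E (17x^2 + 17y^2 + 17z^2) dV = ∫_{0}^{2π} ∫_{0}^{π/4} ∫_{0}^{3} (17ρ^2) · ρ^2 sin(φ) dρ dφ dθ.

Inner (ρ): 4131sin(φ)/5.
Middle (φ): 4131/5 - 4131sqrt(2)/10.
Outer (θ): 4131π (2 - sqrt(2))/5.

Therefore the triple integral equals 4131π (2 - sqrt(2))/5.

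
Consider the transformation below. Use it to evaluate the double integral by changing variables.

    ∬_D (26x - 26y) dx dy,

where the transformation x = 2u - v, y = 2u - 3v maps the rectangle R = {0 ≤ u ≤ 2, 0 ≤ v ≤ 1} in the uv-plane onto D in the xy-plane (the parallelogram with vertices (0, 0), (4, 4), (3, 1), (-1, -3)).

Compute the Jacobian determinant of (x, y) with respect to (u, v):

    ∂(x,y)/∂(u,v) = | 2  -1 | = (2)(-3) - (-1)(2) = -4.
                   | 2  -3 |

Its absolute value is |J| = 4 (the area scaling factor).

Substituting x = 2u - v, y = 2u - 3v into the integrand,

    26x - 26y → 52v,

so the integral becomes

    ∬_R (52v) · |J| du dv = ∫_0^2 ∫_0^1 (208v) dv du.

Inner (v): 104.
Outer (u): 208.

Therefore ∬_D (26x - 26y) dx dy = 208.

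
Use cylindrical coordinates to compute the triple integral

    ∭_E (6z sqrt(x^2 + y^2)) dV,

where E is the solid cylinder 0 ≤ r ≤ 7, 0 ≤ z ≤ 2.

In cylindrical coordinates, x = r cos(θ), y = r sin(θ), z = z, and dV = r dr dθ dz.

The integrand becomes 6r z, so

    ∭_E (6z sqrt(x^2 + y^2)) dV = ∫_{0}^{2π} ∫_{0}^{7} ∫_{0}^{2} (6r z) · r dz dr dθ.

Inner (z): 12r^2.
Middle (r from 0 to 7): 1372.
Outer (θ): 2744π.

Therefore the triple integral equals 2744π.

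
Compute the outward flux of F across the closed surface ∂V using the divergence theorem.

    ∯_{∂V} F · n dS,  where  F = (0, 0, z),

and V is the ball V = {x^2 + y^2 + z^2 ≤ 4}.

By the divergence theorem,

    ∯_{∂V} F · n dS = ∭_V (∇ · F) dV.

Compute the divergence:
    ∇ · F = ∂F_x/∂x + ∂F_y/∂y + ∂F_z/∂z = 0 + 0 + 1 = 1.

In spherical coordinates, x = ρ sin(φ) cos(θ), y = ρ sin(φ) sin(θ), z = ρ cos(φ), dV = ρ^2 sin(φ) dρ dφ dθ, with 0 ≤ ρ ≤ 2, 0 ≤ φ ≤ π, 0 ≤ θ ≤ 2π.

The integrand, after substitution and multiplying by the volume element, becomes (1) · ρ^2 sin(φ), so

    ∭_V (∇·F) dV = ∫_0^{2π} ∫_0^{π} ∫_0^{2} (1) · ρ^2 sin(φ) dρ dφ dθ.

Inner (ρ from 0 to 2): 8sin(φ)/3.
Middle (φ from 0 to π): 16/3.
Outer (θ from 0 to 2π): 32π/3.

Therefore ∯_{∂V} F · n dS = 32π/3.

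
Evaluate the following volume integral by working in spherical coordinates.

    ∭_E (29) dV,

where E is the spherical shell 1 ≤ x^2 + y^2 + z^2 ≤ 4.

In spherical coordinates, x = ρ sin(φ) cos(θ), y = ρ sin(φ) sin(θ), z = ρ cos(φ), and dV = ρ^2 sin(φ) dρ dφ dθ.

The integrand becomes 29, so

    ∭_E (29) dV = ∫_{0}^{2π} ∫_{0}^{π} ∫_{1}^{2} (29) · ρ^2 sin(φ) dρ dφ dθ.

Inner (ρ): 203sin(φ)/3.
Middle (φ): 406/3.
Outer (θ): 812π/3.

Therefore the triple integral equals 812π/3.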